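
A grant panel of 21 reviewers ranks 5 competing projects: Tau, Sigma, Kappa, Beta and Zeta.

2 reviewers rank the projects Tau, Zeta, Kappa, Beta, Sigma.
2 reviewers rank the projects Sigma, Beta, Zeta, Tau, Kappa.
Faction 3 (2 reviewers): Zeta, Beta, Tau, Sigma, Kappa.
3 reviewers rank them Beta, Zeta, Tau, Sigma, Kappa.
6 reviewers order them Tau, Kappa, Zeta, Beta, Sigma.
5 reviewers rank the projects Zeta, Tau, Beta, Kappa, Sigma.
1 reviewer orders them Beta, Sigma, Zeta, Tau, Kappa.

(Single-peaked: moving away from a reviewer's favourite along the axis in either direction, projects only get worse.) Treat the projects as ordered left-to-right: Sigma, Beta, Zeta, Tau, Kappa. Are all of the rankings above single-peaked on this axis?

Axis positions: Sigma=1, Beta=2, Zeta=3, Tau=4, Kappa=5.
Faction 1 (peak Tau at position 4): ranking walks positions 4-3-5-2-1, expanding outward from the peak — single-peaked.
Faction 2 (peak Sigma at position 1): ranking walks positions 1-2-3-4-5, expanding outward from the peak — single-peaked.
Faction 3 (peak Zeta at position 3): ranking walks positions 3-2-4-1-5, expanding outward from the peak — single-peaked.
Faction 4 (peak Beta at position 2): ranking walks positions 2-3-4-1-5, expanding outward from the peak — single-peaked.
Faction 5 (peak Tau at position 4): ranking walks positions 4-5-3-2-1, expanding outward from the peak — single-peaked.
Faction 6 (peak Zeta at position 3): ranking walks positions 3-4-2-5-1, expanding outward from the peak — single-peaked.
Faction 7 (peak Beta at position 2): ranking walks positions 2-1-3-4-5, expanding outward from the peak — single-peaked.
Every ranking is single-peaked on this axis.

yes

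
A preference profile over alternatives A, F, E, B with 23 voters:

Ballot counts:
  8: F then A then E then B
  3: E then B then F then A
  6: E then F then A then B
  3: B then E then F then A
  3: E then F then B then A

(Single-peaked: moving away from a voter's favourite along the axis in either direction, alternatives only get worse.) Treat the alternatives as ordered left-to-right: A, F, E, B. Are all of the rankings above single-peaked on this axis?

Axis positions: A=1, F=2, E=3, B=4.
Ballot type 1 (peak F at position 2): ranking walks positions 2-1-3-4, expanding outward from the peak — single-peaked.
Ballot type 2 (peak E at position 3): ranking walks positions 3-4-2-1, expanding outward from the peak — single-peaked.
Ballot type 3 (peak E at position 3): ranking walks positions 3-2-1-4, expanding outward from the peak — single-peaked.
Ballot type 4 (peak B at position 4): ranking walks positions 4-3-2-1, expanding outward from the peak — single-peaked.
Ballot type 5 (peak E at position 3): ranking walks positions 3-2-4-1, expanding outward from the peak — single-peaked.
Every ranking is single-peaked on this axis.

yes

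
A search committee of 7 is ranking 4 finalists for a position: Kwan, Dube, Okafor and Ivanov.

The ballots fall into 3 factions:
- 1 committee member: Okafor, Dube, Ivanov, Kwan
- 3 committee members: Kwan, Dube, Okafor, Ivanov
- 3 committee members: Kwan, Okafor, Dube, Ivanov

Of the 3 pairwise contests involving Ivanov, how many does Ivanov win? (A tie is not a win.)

0

Ivanov against each rival (7 committee members):
Ivanov vs Kwan: 1 to 6, Kwan.
Ivanov vs Dube: Dube, 7–0.
Ivanov vs Okafor: 0 to 7, Okafor.
Ivanov beats no one; loses to Kwan, Dube, Okafor — 0 pairwise wins.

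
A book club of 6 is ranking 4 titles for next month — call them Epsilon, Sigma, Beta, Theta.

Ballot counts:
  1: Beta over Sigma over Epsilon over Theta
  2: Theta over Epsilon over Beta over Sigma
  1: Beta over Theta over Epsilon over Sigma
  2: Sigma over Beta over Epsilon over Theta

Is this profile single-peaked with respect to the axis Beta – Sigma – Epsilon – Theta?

Axis positions: Beta=1, Sigma=2, Epsilon=3, Theta=4.
Type 1 (peak Beta at position 1): ranking walks positions 1-2-3-4, expanding outward from the peak — single-peaked.
Type 2: ranking walks positions 4-3-1-2; Beta is ranked above Sigma even though Sigma lies between Beta and the peak Theta on the axis — preferences dip and rise again. Not single-peaked.
Type 3: ranking walks positions 1-4-3-2; Theta is ranked above Sigma even though Sigma lies between Theta and the peak Beta on the axis — preferences dip and rise again. Not single-peaked.
Type 4 (peak Sigma at position 2): ranking walks positions 2-1-3-4, expanding outward from the peak — single-peaked.
Type 2 violates single-peakedness, so the profile is not single-peaked on this axis.

no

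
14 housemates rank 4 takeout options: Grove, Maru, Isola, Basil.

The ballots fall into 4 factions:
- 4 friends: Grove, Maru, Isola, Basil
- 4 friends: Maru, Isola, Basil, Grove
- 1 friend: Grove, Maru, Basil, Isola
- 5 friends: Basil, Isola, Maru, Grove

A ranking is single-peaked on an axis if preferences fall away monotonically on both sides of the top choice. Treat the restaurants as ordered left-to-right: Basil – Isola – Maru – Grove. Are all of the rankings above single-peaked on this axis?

no

Axis positions: Basil=1, Isola=2, Maru=3, Grove=4.
Faction 1 (peak Grove at position 4): ranking walks positions 4-3-2-1, expanding outward from the peak — single-peaked.
Faction 2 (peak Maru at position 3): ranking walks positions 3-2-1-4, expanding outward from the peak — single-peaked.
Faction 3: ranking walks positions 4-3-1-2; Basil is ranked above Isola even though Isola lies between Basil and the peak Grove on the axis — preferences dip and rise again. Not single-peaked.
Faction 4 (peak Basil at position 1): ranking walks positions 1-2-3-4, expanding outward from the peak — single-peaked.
Faction 3 violates single-peakedness, so the profile is not single-peaked on this axis.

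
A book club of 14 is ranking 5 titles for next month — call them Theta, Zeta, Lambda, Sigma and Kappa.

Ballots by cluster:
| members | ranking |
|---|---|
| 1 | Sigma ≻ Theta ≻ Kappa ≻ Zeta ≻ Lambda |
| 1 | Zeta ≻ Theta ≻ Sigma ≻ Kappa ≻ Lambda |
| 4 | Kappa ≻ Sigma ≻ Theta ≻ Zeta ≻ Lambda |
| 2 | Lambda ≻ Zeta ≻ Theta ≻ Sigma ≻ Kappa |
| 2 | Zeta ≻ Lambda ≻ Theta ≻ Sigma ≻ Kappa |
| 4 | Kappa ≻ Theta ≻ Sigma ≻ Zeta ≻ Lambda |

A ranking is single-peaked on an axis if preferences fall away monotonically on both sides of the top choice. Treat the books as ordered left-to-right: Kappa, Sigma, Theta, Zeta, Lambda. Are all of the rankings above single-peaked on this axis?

no

Axis positions: Kappa=1, Sigma=2, Theta=3, Zeta=4, Lambda=5.
Cluster 1 (peak Sigma at position 2): ranking walks positions 2-3-1-4-5, expanding outward from the peak — single-peaked.
Cluster 2 (peak Zeta at position 4): ranking walks positions 4-3-2-1-5, expanding outward from the peak — single-peaked.
Cluster 3 (peak Kappa at position 1): ranking walks positions 1-2-3-4-5, expanding outward from the peak — single-peaked.
Cluster 4 (peak Lambda at position 5): ranking walks positions 5-4-3-2-1, expanding outward from the peak — single-peaked.
Cluster 5 (peak Zeta at position 4): ranking walks positions 4-5-3-2-1, expanding outward from the peak — single-peaked.
Cluster 6: ranking walks positions 1-3-2-4-5; Theta is ranked above Sigma even though Sigma lies between Theta and the peak Kappa on the axis — preferences dip and rise again. Not single-peaked.
Cluster 6 violates single-peakedness, so the profile is not single-peaked on this axis.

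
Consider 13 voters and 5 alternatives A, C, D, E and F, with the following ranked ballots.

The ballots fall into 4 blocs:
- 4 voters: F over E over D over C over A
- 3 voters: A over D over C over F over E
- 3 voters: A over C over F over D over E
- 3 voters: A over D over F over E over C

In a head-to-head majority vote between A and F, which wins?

A

Ballots ranking A above F: 3 + 3 + 3 = 9.
Ballots ranking F above A: 13 − 9 = 4.
A wins the head-to-head 9–4.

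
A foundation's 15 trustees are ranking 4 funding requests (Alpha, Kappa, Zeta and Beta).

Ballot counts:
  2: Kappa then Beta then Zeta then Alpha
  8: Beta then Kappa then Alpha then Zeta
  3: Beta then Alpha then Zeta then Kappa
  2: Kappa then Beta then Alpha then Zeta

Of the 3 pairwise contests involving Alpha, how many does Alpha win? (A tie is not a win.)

1

Alpha against each rival (15 reviewers):
Alpha vs Kappa: 3 to 12, Kappa.
Alpha vs Zeta: Alpha preferred on 8+3+2 = 13 ballots; Alpha wins 13–2.
Alpha vs Beta: Alpha preferred on 0 ballots; Beta wins 15–0.
Alpha beats Zeta; loses to Kappa, Beta — 1 pairwise win.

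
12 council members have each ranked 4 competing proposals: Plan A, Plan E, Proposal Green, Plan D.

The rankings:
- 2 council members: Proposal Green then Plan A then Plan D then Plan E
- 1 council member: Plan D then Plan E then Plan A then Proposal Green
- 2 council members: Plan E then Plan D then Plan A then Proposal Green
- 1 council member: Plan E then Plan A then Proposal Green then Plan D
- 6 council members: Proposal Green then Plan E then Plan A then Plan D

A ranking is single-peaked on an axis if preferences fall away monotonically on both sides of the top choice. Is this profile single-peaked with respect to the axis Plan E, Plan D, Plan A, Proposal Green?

no

Axis positions: Plan E=1, Plan D=2, Plan A=3, Proposal Green=4.
Type 1 (peak Proposal Green at position 4): ranking walks positions 4-3-2-1, expanding outward from the peak — single-peaked.
Type 2 (peak Plan D at position 2): ranking walks positions 2-1-3-4, expanding outward from the peak — single-peaked.
Type 3 (peak Plan E at position 1): ranking walks positions 1-2-3-4, expanding outward from the peak — single-peaked.
Type 4: ranking walks positions 1-3-4-2; Plan A is ranked above Plan D even though Plan D lies between Plan A and the peak Plan E on the axis — preferences dip and rise again. Not single-peaked.
Type 5: ranking walks positions 4-1-3-2; Plan E is ranked above Plan A even though Plan A lies between Plan E and the peak Proposal Green on the axis — preferences dip and rise again. Not single-peaked.
Type 4 violates single-peakedness, so the profile is not single-peaked on this axis.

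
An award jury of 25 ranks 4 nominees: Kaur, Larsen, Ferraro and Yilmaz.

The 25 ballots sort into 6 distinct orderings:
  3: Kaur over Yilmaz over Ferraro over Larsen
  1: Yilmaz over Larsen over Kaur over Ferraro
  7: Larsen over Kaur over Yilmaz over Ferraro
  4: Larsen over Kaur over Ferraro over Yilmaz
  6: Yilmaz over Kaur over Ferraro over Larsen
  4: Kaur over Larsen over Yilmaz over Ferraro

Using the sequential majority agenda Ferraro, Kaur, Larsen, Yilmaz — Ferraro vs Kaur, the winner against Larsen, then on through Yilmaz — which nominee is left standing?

Kaur

Round 1: Ferraro vs Kaur — 0–25, Kaur advances.
Round 2: Kaur vs Larsen — 13–12, Kaur advances.
Round 3: Kaur vs Yilmaz — 18–7, Kaur advances.
The agenda winner is Kaur.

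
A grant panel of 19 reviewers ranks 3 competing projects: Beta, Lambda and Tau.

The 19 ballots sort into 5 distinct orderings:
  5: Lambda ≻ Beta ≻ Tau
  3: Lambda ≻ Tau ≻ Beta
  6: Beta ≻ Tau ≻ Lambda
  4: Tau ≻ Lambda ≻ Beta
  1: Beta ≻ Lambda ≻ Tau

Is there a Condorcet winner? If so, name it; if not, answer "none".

none

Pairwise majorities:
Beta vs Lambda: Lambda wins 12–7.
Beta vs Tau: Beta wins 12–7.
Lambda–Tau: Tau 10–9.
No project is unbeaten: Beta loses to Lambda; Lambda loses to Tau; Tau loses to Beta. In particular Beta beats Tau beats Lambda beats Beta is a majority cycle — no Condorcet winner exists.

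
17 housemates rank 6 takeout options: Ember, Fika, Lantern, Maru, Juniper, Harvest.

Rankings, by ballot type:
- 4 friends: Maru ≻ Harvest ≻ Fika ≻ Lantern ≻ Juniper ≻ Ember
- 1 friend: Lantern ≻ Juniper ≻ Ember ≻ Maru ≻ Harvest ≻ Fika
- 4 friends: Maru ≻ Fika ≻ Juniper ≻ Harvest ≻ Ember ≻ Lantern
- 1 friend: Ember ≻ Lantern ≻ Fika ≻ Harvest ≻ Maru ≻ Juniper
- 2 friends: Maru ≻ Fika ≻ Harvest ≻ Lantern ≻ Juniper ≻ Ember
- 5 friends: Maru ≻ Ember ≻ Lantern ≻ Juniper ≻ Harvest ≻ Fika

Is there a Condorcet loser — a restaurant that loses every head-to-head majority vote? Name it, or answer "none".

none

Pairwise majorities:
Ember vs Fika: Ember is ranked higher on 1+1+5 = 7 ballots, Fika on 10. Fika wins 10–7.
Ember vs Lantern: Ember preferred on 4+1+5 = 10 ballots; Ember wins 10–7.
Ember vs Maru: Ember preferred on 1+1 = 2 ballots; Maru wins 15–2.
Ember–Juniper: Juniper 11–6.
Ember vs Harvest: 7 to 10, Harvest.
Fika vs Lantern: 10 to 7, Fika.
Fika vs Maru: 1 to 16, Maru.
Fika vs Juniper: Fika preferred on 4+4+1+2 = 11 ballots; Fika wins 11–6.
Fika vs Harvest: 4+1+2 = 7 for Fika, 10 for Harvest — Harvest by 10–7.
Lantern vs Maru: Maru, 15–2.
Lantern vs Juniper: 4+1+1+2+5 = 13 for Lantern, 4 for Juniper — Lantern by 13–4.
Lantern vs Harvest: Harvest wins 10–7.
Maru vs Juniper: Maru wins 16–1.
Maru vs Harvest: Maru preferred on 4+1+4+2+5 = 16 ballots; Maru wins 16–1.
Juniper vs Harvest: Juniper, 10–7.
No restaurant is winless: Ember beats Lantern; Fika beats Ember; Lantern beats Juniper; Maru beats Ember; Juniper beats Ember; Harvest beats Ember. There is no Condorcet loser.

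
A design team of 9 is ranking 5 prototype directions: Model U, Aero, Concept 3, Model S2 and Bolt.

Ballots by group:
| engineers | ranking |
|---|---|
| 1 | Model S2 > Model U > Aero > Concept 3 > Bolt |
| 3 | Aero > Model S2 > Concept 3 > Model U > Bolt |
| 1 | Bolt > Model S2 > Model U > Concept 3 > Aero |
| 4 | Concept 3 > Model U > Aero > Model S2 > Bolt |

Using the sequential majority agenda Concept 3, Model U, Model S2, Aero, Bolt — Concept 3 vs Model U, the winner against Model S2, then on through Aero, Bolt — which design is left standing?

Round 1: Concept 3 vs Model U — 7–2, Concept 3 advances.
Round 2: Concept 3 vs Model S2 — 4–5, Model S2 advances.
Round 3: Model S2 vs Aero — 2–7, Aero advances.
Round 4: Aero vs Bolt — 8–1, Aero advances.
The agenda winner is Aero.

Aero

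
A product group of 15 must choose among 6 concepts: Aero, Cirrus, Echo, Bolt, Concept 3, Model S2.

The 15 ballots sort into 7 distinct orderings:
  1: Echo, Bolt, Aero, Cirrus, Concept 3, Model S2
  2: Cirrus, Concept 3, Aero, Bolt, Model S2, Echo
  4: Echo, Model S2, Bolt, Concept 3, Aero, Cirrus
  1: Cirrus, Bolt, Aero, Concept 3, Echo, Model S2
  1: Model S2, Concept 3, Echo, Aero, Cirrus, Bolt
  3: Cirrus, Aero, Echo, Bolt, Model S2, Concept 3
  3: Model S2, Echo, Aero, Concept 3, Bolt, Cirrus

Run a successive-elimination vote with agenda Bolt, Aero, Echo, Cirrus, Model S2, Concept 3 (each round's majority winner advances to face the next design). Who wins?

Echo

Round 1: Bolt vs Aero — 6–9, Aero advances.
Round 2: Aero vs Echo — 6–9, Echo advances.
Round 3: Echo vs Cirrus — 9–6, Echo advances.
Round 4: Echo vs Model S2 — 9–6, Echo advances.
Round 5: Echo vs Concept 3 — 11–4, Echo advances.
The agenda winner is Echo.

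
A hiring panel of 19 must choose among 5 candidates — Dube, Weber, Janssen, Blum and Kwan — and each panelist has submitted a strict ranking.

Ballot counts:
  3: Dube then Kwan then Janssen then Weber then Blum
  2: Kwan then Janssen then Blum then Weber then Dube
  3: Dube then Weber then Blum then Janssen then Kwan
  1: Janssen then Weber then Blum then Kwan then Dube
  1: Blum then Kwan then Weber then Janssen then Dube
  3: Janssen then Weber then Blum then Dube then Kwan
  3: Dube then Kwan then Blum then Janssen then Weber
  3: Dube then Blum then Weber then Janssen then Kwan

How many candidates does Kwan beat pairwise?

0

Kwan against each rival (19 committee members):
Kwan vs Dube: 4 to 15, Dube.
Kwan vs Weber: Weber wins 10–9.
Kwan–Janssen: Janssen 10–9.
Kwan vs Blum: Kwan is ranked higher on 3+2+3 = 8 ballots, Blum on 11. Blum wins 11–8.
Kwan beats no one; loses to Dube, Weber, Janssen, Blum — 0 pairwise wins.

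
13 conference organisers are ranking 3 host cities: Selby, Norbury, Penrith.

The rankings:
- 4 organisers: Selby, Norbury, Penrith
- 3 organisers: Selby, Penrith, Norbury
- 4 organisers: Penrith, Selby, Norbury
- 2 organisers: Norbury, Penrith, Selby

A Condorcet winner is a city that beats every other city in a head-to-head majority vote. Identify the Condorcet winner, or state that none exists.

Pairwise majorities:
Selby vs Norbury: 11 to 2, Selby.
Selby vs Penrith: 4+3 = 7 for Selby, 6 for Penrith — Selby by 7–6.
Norbury vs Penrith: Norbury is ranked higher on 4+2 = 6 ballots, Penrith on 7. Penrith wins 7–6.
Only Selby has no losses; Selby is the Condorcet winner.

Selby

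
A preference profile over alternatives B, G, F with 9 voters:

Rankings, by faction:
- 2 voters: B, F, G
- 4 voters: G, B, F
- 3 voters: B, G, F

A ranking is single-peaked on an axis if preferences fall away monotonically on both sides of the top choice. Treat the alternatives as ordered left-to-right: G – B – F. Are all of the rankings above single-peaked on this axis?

Axis positions: G=1, B=2, F=3.
Faction 1 (peak B at position 2): ranking walks positions 2-3-1, expanding outward from the peak — single-peaked.
Faction 2 (peak G at position 1): ranking walks positions 1-2-3, expanding outward from the peak — single-peaked.
Faction 3 (peak B at position 2): ranking walks positions 2-1-3, expanding outward from the peak — single-peaked.
Every ranking is single-peaked on this axis.

yes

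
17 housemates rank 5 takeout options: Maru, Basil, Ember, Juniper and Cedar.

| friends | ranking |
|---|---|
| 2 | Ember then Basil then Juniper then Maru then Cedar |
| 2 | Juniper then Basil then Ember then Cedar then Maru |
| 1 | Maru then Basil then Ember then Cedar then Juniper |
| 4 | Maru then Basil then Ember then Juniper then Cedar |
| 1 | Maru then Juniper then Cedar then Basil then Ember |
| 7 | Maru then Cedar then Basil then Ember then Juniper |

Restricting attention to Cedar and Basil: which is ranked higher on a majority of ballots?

Ballots ranking Cedar above Basil: 1 + 7 = 8.
Ballots ranking Basil above Cedar: 17 − 8 = 9.
Basil wins the head-to-head 9–8.

Basil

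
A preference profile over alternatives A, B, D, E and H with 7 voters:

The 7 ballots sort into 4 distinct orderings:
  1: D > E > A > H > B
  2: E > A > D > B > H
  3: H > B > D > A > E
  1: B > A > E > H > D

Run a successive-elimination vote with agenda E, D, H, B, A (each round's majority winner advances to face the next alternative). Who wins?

A

Round 1: E vs D — 3–4, D advances.
Round 2: D vs H — 3–4, H advances.
Round 3: H vs B — 4–3, H advances.
Round 4: H vs A — 3–4, A advances.
A survives the agenda.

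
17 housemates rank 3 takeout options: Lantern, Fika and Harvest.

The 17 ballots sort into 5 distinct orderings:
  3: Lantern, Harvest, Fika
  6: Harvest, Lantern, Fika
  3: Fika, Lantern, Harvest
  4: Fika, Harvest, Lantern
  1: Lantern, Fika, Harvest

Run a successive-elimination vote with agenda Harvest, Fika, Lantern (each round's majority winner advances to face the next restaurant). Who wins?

Round 1: Harvest vs Fika — 9–8, Harvest advances.
Round 2: Harvest vs Lantern — 10–7, Harvest advances.
Harvest survives the agenda.

Harvest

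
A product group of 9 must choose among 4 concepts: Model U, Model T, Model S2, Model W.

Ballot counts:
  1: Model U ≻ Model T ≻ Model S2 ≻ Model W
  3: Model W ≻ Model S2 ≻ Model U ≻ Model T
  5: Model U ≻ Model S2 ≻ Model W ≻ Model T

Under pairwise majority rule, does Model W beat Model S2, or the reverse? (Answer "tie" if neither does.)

Ballots ranking Model W above Model S2: 3.
Ballots ranking Model S2 above Model W: 9 − 3 = 6.
Model S2 wins the head-to-head 6–3.

Model S2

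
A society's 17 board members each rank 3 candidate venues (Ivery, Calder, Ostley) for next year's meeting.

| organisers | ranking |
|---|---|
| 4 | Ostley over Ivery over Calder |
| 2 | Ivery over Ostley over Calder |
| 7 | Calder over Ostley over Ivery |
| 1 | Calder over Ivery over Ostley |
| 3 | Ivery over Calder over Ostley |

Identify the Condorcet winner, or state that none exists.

Pairwise majorities:
Ivery–Calder: Ivery 9–8.
Ivery vs Ostley: Ostley wins 11–6.
Calder–Ostley: Calder 11–6.
No city is unbeaten: Ivery loses to Ostley; Calder loses to Ivery; Ostley loses to Calder. In particular Ivery beats Calder beats Ostley beats Ivery is a majority cycle — no Condorcet winner exists.

none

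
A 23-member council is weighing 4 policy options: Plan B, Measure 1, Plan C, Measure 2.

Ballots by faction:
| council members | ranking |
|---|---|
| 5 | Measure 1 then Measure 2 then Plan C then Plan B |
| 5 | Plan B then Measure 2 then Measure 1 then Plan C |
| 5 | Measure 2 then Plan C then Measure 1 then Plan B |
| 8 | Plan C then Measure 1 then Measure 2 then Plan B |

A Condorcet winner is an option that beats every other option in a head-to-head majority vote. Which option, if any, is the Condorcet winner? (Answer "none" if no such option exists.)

Check each pair by majority over 23 ballots:
Plan B vs Measure 1: Measure 1, 18–5.
Plan B vs Plan C: Plan B is ranked higher on 5 ballots, Plan C on 18. Plan C wins 18–5.
Plan B vs Measure 2: Plan B preferred on 5 ballots; Measure 2 wins 18–5.
Measure 1–Plan C: Plan C 13–10.
Measure 1 vs Measure 2: Measure 1, 13–10.
Plan C vs Measure 2: Measure 2, 15–8.
Every option loses at least once (Plan B loses to Measure 1; Measure 1 loses to Plan C; Plan C loses to Measure 2; Measure 2 loses to Measure 1). The majority relation contains the cycle Measure 1 → Measure 2 → Plan C → Measure 1, so there is no Condorcet winner.

none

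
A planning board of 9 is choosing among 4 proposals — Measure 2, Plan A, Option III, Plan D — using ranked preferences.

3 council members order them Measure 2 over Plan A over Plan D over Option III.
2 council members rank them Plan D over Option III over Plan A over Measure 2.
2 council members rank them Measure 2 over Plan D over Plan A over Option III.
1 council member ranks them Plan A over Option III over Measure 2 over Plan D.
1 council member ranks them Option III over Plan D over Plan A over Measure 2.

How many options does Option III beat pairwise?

0

Option III against each rival (9 council members):
Option III vs Measure 2: 4 to 5, Measure 2.
Option III vs Plan A: Plan A, 6–3.
Option III vs Plan D: Option III is ranked higher on 1+1 = 2 ballots, Plan D on 7. Plan D wins 7–2.
Option III beats no one; loses to Measure 2, Plan A, Plan D — 0 pairwise wins.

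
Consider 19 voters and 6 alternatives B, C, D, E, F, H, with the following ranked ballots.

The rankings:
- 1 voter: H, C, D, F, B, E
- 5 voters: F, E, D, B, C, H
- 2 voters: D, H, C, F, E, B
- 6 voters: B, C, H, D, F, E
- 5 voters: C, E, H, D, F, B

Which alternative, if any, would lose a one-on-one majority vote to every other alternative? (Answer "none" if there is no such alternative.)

Head-to-head results (19 voters):
B–C: B 11–8.
B vs D: B is ranked higher on 6 ballots, D on 13. D wins 13–6.
B–E: E 12–7.
B vs F: 6 for B, 13 for F — F by 13–6.
B vs H: B is ranked higher on 5+6 = 11 ballots, H on 8. B wins 11–8.
C vs D: C wins 12–7.
C vs E: C, 14–5.
C vs F: C preferred on 1+2+6+5 = 14 ballots; C wins 14–5.
C–H: C 16–3.
D vs E: D preferred on 1+2+6 = 9 ballots; E wins 10–9.
D vs F: 14 to 5, D.
D vs H: D is ranked higher on 5+2 = 7 ballots, H on 12. H wins 12–7.
E vs F: E is ranked higher on 5 ballots, F on 14. F wins 14–5.
E–H: E 10–9.
F vs H: F is ranked higher on 5 ballots, H on 14. H wins 14–5.
Every alternative wins at least one matchup (B beats C; C beats D; D beats B; E beats B; F beats B; H beats D), so there is no Condorcet loser.

none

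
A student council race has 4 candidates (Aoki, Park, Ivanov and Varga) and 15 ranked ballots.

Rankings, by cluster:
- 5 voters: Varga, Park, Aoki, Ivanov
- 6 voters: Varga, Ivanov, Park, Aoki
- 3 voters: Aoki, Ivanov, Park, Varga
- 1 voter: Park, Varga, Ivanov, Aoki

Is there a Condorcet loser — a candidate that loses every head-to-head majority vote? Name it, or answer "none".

none

Head-to-head results (15 voters):
Aoki vs Park: Aoki preferred on 3 ballots; Park wins 12–3.
Aoki vs Ivanov: Aoki wins 8–7.
Aoki vs Varga: 3 for Aoki, 12 for Varga — Varga by 12–3.
Park vs Ivanov: 5+1 = 6 for Park, 9 for Ivanov — Ivanov by 9–6.
Park vs Varga: 3+1 = 4 for Park, 11 for Varga — Varga by 11–4.
Ivanov vs Varga: Ivanov is ranked higher on 3 ballots, Varga on 12. Varga wins 12–3.
Each candidate has at least one pairwise win (Aoki beats Ivanov; Park beats Aoki; Ivanov beats Park; Varga beats Aoki) — no Condorcet loser.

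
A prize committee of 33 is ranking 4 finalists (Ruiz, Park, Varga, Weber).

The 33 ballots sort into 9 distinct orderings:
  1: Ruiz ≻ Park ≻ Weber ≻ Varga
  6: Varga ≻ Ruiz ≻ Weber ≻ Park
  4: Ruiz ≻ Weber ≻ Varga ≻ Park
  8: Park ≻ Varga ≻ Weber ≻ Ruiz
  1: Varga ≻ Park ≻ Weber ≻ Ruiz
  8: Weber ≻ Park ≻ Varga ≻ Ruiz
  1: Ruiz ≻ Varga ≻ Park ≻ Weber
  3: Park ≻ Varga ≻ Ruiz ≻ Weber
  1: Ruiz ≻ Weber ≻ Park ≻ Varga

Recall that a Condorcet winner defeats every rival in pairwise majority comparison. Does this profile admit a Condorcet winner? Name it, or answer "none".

none

Check each pair by majority over 33 ballots:
Ruiz vs Park: Park wins 20–13.
Ruiz vs Varga: Varga, 26–7.
Ruiz vs Weber: Ruiz is ranked higher on 1+6+4+1+3+1 = 16 ballots, Weber on 17. Weber wins 17–16.
Park vs Varga: Park, 21–12.
Park vs Weber: 1+8+1+1+3 = 14 for Park, 19 for Weber — Weber by 19–14.
Varga vs Weber: Varga preferred on 6+8+1+1+3 = 19 ballots; Varga wins 19–14.
No nominee is unbeaten: Ruiz loses to Park; Park loses to Weber; Varga loses to Park; Weber loses to Varga. In particular Park > Varga > Weber > Park is a majority cycle — no Condorcet winner exists.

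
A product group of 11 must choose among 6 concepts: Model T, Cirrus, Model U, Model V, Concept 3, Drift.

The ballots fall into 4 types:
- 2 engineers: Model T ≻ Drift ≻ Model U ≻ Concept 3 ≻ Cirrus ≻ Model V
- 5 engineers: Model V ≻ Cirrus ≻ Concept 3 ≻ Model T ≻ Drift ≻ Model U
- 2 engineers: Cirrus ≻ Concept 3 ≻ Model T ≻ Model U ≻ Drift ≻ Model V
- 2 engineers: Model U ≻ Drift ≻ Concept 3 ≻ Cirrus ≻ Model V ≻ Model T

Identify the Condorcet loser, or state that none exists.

Head-to-head results (11 engineers):
Model T–Cirrus: Cirrus 9–2.
Model T vs Model U: Model T preferred on 2+5+2 = 9 ballots; Model T wins 9–2.
Model T vs Model V: Model T preferred on 2+2 = 4 ballots; Model V wins 7–4.
Model T vs Concept 3: 2 to 9, Concept 3.
Model T vs Drift: 2+5+2 = 9 for Model T, 2 for Drift — Model T by 9–2.
Cirrus vs Model U: 5+2 = 7 for Cirrus, 4 for Model U — Cirrus by 7–4.
Cirrus vs Model V: Cirrus wins 6–5.
Cirrus vs Concept 3: 5+2 = 7 for Cirrus, 4 for Concept 3 — Cirrus by 7–4.
Cirrus–Drift: Cirrus 7–4.
Model U vs Model V: Model U wins 6–5.
Model U vs Concept 3: 2+2 = 4 for Model U, 7 for Concept 3 — Concept 3 by 7–4.
Model U vs Drift: 2+2 = 4 for Model U, 7 for Drift — Drift by 7–4.
Model V vs Concept 3: Model V is ranked higher on 5 ballots, Concept 3 on 6. Concept 3 wins 6–5.
Model V vs Drift: 5 for Model V, 6 for Drift — Drift by 6–5.
Concept 3 vs Drift: Concept 3 wins 7–4.
Each design has at least one pairwise win (Model T beats Model U; Cirrus beats Model T; Model U beats Model V; Model V beats Model T; Concept 3 beats Model T; Drift beats Model U) — no Condorcet loser.

none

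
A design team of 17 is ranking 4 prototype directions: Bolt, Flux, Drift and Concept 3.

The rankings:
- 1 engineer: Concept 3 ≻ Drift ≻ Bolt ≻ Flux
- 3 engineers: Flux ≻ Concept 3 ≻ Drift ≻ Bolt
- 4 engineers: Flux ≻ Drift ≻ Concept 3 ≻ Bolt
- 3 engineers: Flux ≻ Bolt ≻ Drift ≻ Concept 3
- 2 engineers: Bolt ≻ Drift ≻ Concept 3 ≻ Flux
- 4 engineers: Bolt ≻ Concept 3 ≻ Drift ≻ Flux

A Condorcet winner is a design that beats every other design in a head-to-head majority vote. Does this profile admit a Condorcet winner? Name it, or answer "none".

Pairwise majorities:
Bolt vs Flux: 1+2+4 = 7 for Bolt, 10 for Flux — Flux by 10–7.
Bolt vs Drift: Bolt wins 9–8.
Bolt vs Concept 3: Bolt preferred on 3+2+4 = 9 ballots; Bolt wins 9–8.
Flux–Drift: Flux 10–7.
Flux vs Concept 3: Flux is ranked higher on 3+4+3 = 10 ballots, Concept 3 on 7. Flux wins 10–7.
Drift vs Concept 3: Drift, 9–8.
Flux beats each of Bolt, Drift, Concept 3 — Flux is the Condorcet winner.

Flux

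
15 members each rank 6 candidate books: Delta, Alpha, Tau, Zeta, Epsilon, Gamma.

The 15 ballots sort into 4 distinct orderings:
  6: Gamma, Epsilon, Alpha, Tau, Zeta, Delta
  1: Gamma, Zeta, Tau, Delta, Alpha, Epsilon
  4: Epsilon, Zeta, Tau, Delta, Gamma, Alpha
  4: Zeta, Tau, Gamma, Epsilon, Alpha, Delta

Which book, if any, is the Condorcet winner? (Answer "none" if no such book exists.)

none

Check each pair by majority over 15 ballots:
Delta vs Alpha: Alpha wins 10–5.
Delta–Tau: Tau 15–0.
Delta vs Zeta: Zeta, 15–0.
Delta vs Epsilon: Epsilon wins 14–1.
Delta–Gamma: Gamma 11–4.
Alpha vs Tau: Tau, 9–6.
Alpha–Zeta: Zeta 9–6.
Alpha vs Epsilon: Epsilon wins 14–1.
Alpha vs Gamma: Gamma wins 15–0.
Tau vs Zeta: Zeta, 9–6.
Tau vs Epsilon: Epsilon wins 10–5.
Tau–Gamma: Tau 8–7.
Zeta vs Epsilon: Epsilon wins 10–5.
Zeta–Gamma: Zeta 8–7.
Epsilon vs Gamma: Gamma wins 11–4.
No book is unbeaten: Delta loses to Alpha; Alpha loses to Tau; Tau loses to Zeta; Zeta loses to Epsilon; Epsilon loses to Gamma; Gamma loses to Tau. In particular Tau beats Gamma beats Epsilon beats Tau is a majority cycle — no Condorcet winner exists.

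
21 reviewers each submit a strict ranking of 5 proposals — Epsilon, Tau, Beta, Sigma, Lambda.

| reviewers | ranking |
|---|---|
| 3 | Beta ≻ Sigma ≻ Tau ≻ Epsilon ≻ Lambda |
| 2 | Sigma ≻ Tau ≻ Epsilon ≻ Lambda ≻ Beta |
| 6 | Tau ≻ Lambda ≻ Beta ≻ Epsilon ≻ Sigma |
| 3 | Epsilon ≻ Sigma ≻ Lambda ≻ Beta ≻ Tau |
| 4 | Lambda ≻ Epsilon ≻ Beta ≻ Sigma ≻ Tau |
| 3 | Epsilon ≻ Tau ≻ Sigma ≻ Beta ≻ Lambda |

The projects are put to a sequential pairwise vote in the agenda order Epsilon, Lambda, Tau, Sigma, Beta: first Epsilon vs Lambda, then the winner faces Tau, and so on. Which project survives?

Beta

Round 1: Epsilon vs Lambda — 11–10, Epsilon advances.
Round 2: Epsilon vs Tau — 10–11, Tau advances.
Round 3: Tau vs Sigma — 9–12, Sigma advances.
Round 4: Sigma vs Beta — 8–13, Beta advances.
The agenda winner is Beta.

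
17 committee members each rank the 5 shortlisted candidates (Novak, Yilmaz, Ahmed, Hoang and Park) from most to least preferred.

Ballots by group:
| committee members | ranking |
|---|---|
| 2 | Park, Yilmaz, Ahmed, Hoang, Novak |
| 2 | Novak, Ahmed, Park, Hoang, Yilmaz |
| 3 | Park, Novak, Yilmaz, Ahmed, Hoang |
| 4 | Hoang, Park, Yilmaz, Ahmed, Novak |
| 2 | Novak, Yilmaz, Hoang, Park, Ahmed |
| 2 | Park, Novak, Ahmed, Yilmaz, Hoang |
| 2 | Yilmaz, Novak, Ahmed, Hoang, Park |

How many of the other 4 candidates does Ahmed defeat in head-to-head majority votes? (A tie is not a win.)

Ahmed against each rival (17 committee members):
Ahmed vs Novak: 2+4 = 6 for Ahmed, 11 for Novak — Novak by 11–6.
Ahmed vs Yilmaz: Ahmed is ranked higher on 2+2 = 4 ballots, Yilmaz on 13. Yilmaz wins 13–4.
Ahmed vs Hoang: 11 to 6, Ahmed.
Ahmed vs Park: Park, 13–4.
Ahmed beats Hoang; loses to Novak, Yilmaz, Park — 1 pairwise win.

1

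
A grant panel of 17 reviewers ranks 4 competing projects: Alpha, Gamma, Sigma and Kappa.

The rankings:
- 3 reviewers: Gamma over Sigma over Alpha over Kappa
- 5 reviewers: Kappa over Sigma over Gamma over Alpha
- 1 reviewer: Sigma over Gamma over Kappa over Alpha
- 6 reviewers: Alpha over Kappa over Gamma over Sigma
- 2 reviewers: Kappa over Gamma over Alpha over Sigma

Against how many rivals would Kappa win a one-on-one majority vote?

2

Kappa against each rival (17 reviewers):
Kappa vs Alpha: Kappa preferred on 5+1+2 = 8 ballots; Alpha wins 9–8.
Kappa vs Gamma: Kappa is ranked higher on 5+6+2 = 13 ballots, Gamma on 4. Kappa wins 13–4.
Kappa vs Sigma: Kappa, 13–4.
Kappa beats Gamma, Sigma; loses to Alpha — 2 pairwise wins.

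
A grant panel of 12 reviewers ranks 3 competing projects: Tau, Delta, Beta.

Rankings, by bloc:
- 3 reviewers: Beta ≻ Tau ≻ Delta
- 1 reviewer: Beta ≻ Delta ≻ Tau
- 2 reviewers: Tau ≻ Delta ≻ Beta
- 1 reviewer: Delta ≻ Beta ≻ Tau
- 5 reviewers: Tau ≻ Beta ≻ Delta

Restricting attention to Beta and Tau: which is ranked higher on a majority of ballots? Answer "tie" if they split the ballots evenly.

Ballots ranking Beta above Tau: 3 + 1 + 1 = 5.
Ballots ranking Tau above Beta: 12 − 5 = 7.
Tau wins the head-to-head 7–5.

Tau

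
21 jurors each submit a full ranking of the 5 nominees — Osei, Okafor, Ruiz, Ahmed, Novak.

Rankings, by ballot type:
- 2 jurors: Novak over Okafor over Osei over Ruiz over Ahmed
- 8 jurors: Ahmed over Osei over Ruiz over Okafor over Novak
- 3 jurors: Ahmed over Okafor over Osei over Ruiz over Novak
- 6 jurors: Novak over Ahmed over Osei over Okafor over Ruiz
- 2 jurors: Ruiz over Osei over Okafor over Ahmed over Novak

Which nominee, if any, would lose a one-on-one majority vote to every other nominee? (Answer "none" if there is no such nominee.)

Novak

Pairwise majorities:
Osei vs Okafor: 16 to 5, Osei.
Osei vs Ruiz: Osei wins 19–2.
Osei–Ahmed: Ahmed 17–4.
Osei vs Novak: 8+3+2 = 13 for Osei, 8 for Novak — Osei by 13–8.
Okafor vs Ruiz: Okafor wins 11–10.
Okafor vs Ahmed: Ahmed wins 17–4.
Okafor vs Novak: Okafor is ranked higher on 8+3+2 = 13 ballots, Novak on 8. Okafor wins 13–8.
Ruiz vs Ahmed: Ahmed wins 17–4.
Ruiz vs Novak: Ruiz preferred on 8+3+2 = 13 ballots; Ruiz wins 13–8.
Ahmed vs Novak: Ahmed wins 13–8.
Novak loses to every other nominee — it is the Condorcet loser.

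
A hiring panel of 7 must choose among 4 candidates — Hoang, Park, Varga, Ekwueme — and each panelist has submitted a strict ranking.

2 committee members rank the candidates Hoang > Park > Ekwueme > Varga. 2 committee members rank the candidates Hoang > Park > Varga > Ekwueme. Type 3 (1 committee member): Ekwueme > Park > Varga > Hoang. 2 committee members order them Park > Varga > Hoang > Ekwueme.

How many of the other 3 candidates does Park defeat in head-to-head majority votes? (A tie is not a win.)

2

Park against each rival (7 committee members):
Park vs Hoang: 3 to 4, Hoang.
Park vs Varga: 2+2+1+2 = 7 for Park, 0 for Varga — Park by 7–0.
Park vs Ekwueme: Park wins 6–1.
Park beats Varga, Ekwueme; loses to Hoang — 2 pairwise wins.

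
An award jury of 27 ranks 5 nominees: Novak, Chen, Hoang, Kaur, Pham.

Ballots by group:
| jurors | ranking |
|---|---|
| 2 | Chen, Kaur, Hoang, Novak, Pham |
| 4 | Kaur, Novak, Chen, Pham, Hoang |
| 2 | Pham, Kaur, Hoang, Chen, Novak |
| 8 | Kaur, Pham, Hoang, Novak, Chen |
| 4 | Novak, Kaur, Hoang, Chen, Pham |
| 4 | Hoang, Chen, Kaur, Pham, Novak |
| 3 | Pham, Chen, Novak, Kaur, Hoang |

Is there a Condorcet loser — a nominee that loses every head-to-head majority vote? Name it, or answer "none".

none

Head-to-head results (27 jurors):
Novak vs Chen: 4+8+4 = 16 for Novak, 11 for Chen — Novak by 16–11.
Novak vs Hoang: Novak is ranked higher on 4+4+3 = 11 ballots, Hoang on 16. Hoang wins 16–11.
Novak vs Kaur: Novak preferred on 4+3 = 7 ballots; Kaur wins 20–7.
Novak vs Pham: Pham, 17–10.
Chen vs Hoang: Chen is ranked higher on 2+4+3 = 9 ballots, Hoang on 18. Hoang wins 18–9.
Chen vs Kaur: Chen is ranked higher on 2+4+3 = 9 ballots, Kaur on 18. Kaur wins 18–9.
Chen vs Pham: 2+4+4+4 = 14 for Chen, 13 for Pham — Chen by 14–13.
Hoang vs Kaur: 4 for Hoang, 23 for Kaur — Kaur by 23–4.
Hoang vs Pham: Hoang is ranked higher on 2+4+4 = 10 ballots, Pham on 17. Pham wins 17–10.
Kaur vs Pham: Kaur preferred on 2+4+8+4+4 = 22 ballots; Kaur wins 22–5.
Every nominee wins at least one matchup (Novak beats Chen; Chen beats Pham; Hoang beats Novak; Kaur beats Novak; Pham beats Novak), so there is no Condorcet loser.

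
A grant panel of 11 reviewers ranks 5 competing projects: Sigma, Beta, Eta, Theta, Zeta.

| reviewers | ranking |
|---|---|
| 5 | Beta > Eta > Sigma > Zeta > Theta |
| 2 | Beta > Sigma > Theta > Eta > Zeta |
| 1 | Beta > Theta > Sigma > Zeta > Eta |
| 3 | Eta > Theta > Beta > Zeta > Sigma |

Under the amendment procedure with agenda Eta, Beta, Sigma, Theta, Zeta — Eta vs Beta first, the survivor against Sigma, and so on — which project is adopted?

Beta

Round 1: Eta vs Beta — 3–8, Beta advances.
Round 2: Beta vs Sigma — 11–0, Beta advances.
Round 3: Beta vs Theta — 8–3, Beta advances.
Round 4: Beta vs Zeta — 11–0, Beta advances.
Beta survives the agenda.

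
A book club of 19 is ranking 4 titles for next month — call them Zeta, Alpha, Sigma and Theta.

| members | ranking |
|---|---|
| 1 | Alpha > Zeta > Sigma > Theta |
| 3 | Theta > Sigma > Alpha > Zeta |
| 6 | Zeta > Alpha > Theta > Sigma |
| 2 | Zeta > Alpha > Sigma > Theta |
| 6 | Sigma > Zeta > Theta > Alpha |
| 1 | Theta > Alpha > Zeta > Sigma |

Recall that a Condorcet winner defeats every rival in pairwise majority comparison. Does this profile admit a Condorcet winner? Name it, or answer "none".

Pairwise majorities:
Zeta–Alpha: Zeta 14–5.
Zeta vs Sigma: Zeta, 10–9.
Zeta vs Theta: Zeta wins 15–4.
Alpha–Sigma: Alpha 10–9.
Alpha vs Theta: 9 to 10, Theta.
Sigma vs Theta: Theta wins 10–9.
Zeta defeats every rival head-to-head and is the Condorcet winner.

Zeta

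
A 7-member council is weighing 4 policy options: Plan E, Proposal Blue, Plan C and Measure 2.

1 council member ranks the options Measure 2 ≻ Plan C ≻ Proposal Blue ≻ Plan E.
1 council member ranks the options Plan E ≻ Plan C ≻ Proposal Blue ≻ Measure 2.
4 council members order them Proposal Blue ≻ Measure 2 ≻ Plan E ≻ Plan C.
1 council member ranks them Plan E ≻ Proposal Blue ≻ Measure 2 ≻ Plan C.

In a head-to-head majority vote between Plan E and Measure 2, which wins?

Measure 2

Ballots ranking Plan E above Measure 2: 1 + 1 = 2.
Ballots ranking Measure 2 above Plan E: 7 − 2 = 5.
Measure 2 wins the head-to-head 5–2.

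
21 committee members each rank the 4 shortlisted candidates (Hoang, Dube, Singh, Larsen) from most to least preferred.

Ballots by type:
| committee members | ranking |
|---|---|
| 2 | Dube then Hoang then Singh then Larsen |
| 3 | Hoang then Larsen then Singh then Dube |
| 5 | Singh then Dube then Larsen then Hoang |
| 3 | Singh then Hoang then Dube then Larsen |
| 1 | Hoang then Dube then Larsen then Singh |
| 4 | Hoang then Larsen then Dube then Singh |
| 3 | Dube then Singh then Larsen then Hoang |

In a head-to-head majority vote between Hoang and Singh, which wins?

Singh

Ballots ranking Hoang above Singh: 2 + 3 + 1 + 4 = 10.
Ballots ranking Singh above Hoang: 21 − 10 = 11.
Singh wins the head-to-head 11–10.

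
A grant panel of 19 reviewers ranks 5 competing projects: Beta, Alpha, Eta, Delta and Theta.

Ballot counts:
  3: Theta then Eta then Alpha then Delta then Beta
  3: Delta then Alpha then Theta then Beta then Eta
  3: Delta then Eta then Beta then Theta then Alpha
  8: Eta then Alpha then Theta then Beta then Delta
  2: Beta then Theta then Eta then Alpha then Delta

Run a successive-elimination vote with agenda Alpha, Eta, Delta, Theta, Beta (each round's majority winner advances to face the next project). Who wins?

Round 1: Alpha vs Eta — 3–16, Eta advances.
Round 2: Eta vs Delta — 13–6, Eta advances.
Round 3: Eta vs Theta — 11–8, Eta advances.
Round 4: Eta vs Beta — 14–5, Eta advances.
Eta survives the agenda.

Eta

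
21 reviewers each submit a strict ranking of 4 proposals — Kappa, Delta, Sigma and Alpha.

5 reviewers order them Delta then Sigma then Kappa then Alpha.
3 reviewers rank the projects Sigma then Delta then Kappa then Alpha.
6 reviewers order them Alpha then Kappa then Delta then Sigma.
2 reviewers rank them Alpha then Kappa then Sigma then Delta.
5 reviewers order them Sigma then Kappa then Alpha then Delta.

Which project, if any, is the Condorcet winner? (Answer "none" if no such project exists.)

Pairwise majorities:
Kappa vs Delta: Kappa preferred on 6+2+5 = 13 ballots; Kappa wins 13–8.
Kappa vs Sigma: 8 to 13, Sigma.
Kappa vs Alpha: Kappa preferred on 5+3+5 = 13 ballots; Kappa wins 13–8.
Delta vs Sigma: 5+6 = 11 for Delta, 10 for Sigma — Delta by 11–10.
Delta vs Alpha: 8 to 13, Alpha.
Sigma vs Alpha: 13 to 8, Sigma.
Every project loses at least once (Kappa loses to Sigma; Delta loses to Kappa; Sigma loses to Delta; Alpha loses to Kappa). The majority relation contains the cycle Kappa beats Delta beats Sigma beats Kappa, so there is no Condorcet winner.

none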